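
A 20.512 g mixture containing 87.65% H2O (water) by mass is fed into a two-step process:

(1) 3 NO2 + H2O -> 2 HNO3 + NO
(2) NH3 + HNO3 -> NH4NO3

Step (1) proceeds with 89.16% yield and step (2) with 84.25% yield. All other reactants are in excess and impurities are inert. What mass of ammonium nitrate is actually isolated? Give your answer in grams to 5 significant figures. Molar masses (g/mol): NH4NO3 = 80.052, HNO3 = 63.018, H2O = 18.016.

120.02 g

Pure H2O = 20.512 × 0.8765 = 17.9788 g.
n(H2O) = 17.9788 / 18.016 = 0.997933 mol.
Step 1 (H2O:HNO3 = 1:2): theoretical n(HNO3) = 1.99587 mol; at 89.16% yield, n(HNO3) = 1.77951 mol.
Step 2 (HNO3:NH4NO3 = 1:1): theoretical n(NH4NO3) = 1.77951 mol, so theoretical mass = 1.77951 × 80.052 = 142.454 g.
At 84.25% yield, actual mass of NH4NO3 = 142.454 × 0.8425 = 120.017 g.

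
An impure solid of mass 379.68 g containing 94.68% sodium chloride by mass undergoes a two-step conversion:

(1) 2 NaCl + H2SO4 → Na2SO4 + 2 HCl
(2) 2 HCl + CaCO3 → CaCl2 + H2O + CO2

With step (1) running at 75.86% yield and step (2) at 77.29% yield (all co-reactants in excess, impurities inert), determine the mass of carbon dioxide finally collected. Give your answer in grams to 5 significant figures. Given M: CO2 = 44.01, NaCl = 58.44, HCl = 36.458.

Pure NaCl = 379.68 × 0.9468 = 359.481 g.
n(NaCl) = 359.481 / 58.44 = 6.15128 mol.
Step 1 (NaCl:HCl = 2:2): theoretical n(HCl) = 6.15128 mol; at 75.86% yield, n(HCl) = 4.66636 mol.
Step 2 (HCl:CO2 = 2:1): theoretical n(CO2) = 2.33318 mol, so theoretical mass = 2.33318 × 44.01 = 102.683 g.
At 77.29% yield, actual mass of CO2 = 102.683 × 0.7729 = 79.3640 g.

79.364 g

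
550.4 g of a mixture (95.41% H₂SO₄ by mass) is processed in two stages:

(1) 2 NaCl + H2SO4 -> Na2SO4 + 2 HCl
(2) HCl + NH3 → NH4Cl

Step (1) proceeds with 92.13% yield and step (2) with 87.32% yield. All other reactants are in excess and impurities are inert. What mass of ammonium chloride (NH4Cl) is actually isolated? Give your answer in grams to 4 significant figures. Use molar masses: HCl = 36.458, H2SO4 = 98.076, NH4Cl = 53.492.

460.8 g

Pure H2SO4 = 550.4 × 0.9541 = 525.14 g.
n(H2SO4) = 525.14 / 98.076 = 5.3544 mol.
Step 1 (H2SO4:HCl = 1:2): theoretical n(HCl) = 10.709 mol; at 92.13% yield, n(HCl) = 9.8660 mol.
Step 2 (HCl:NH4Cl = 1:1): theoretical n(NH4Cl) = 9.8660 mol, so theoretical mass = 9.8660 × 53.492 = 527.75 g.
At 87.32% yield, actual mass of NH4Cl = 527.75 × 0.8732 = 460.83 g.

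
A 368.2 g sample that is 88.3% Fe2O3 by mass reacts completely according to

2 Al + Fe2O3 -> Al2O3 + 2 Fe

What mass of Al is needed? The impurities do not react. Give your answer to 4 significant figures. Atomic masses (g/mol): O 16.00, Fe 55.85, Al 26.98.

109.9 g

Mass of pure Fe2O3 = 368.2 g × 0.883 = 325.12 g.
M(Fe2O3) = 2(55.85) + 3(16.00) = 159.70 g/mol.
M(Al) = 26.98 g/mol.
n(Fe2O3) = 325.12 g / 159.70 g/mol = 2.0358 mol.
From the equation the Fe2O3:Al mole ratio is 1:2, so n(Al) = 2.0358 × 2/1 = 4.0716 mol.
Mass of Al = 4.0716 mol × 26.98 g/mol = 109.85 g.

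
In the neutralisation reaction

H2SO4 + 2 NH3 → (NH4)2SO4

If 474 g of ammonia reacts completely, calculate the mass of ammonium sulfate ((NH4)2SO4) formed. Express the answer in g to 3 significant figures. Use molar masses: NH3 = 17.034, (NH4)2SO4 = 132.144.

n(NH3) = 474.0 g / 17.034 g/mol = 27.83 mol.
From the equation the NH3:(NH4)2SO4 mole ratio is 2:1, so n((NH4)2SO4) = 27.83 × 1/2 = 13.91 mol.
Mass of (NH4)2SO4 = 13.91 mol × 132.144 g/mol = 1839 g.

1840 g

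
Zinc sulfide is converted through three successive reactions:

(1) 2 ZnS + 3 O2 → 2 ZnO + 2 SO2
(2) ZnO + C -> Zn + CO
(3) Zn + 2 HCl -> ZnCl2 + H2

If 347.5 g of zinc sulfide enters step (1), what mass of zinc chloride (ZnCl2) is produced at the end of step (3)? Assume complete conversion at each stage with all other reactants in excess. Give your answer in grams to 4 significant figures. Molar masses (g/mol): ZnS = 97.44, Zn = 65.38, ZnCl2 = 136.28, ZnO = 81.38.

n(ZnS) = 347.5 / 97.44 = 3.5663 mol.
Reaction (1): ZnS→ZnO ratio 2:2 ⇒ n(ZnO) = 3.5663 mol.
Reaction (2): ZnO→Zn ratio 1:1 ⇒ n(Zn) = 3.5663 mol.
Reaction (3): Zn→ZnCl2 ratio 1:1 ⇒ n(ZnCl2) = 3.5663 mol.
Mass of ZnCl2 = 3.5663 × 136.28 = 486.01 g.

486.0 g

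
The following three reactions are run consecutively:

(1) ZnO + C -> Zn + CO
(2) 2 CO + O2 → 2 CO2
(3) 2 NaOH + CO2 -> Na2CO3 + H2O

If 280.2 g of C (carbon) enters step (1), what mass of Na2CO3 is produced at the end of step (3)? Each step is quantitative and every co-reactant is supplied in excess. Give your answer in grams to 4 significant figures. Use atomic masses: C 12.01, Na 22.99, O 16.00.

M(C) = 12.01 g/mol.
M(Na2CO3) = 2(22.99) + 12.01 + 3(16.00) = 105.99 g/mol.
n(C) = 280.2 / 12.01 = 23.331 mol.
Reaction (1): C→CO ratio 1:1 ⇒ n(CO) = 23.331 mol.
Reaction (2): CO→CO2 ratio 2:2 ⇒ n(CO2) = 23.331 mol.
Reaction (3): CO2→Na2CO3 ratio 1:1 ⇒ n(Na2CO3) = 23.331 mol.
Mass of Na2CO3 = 23.331 × 105.99 = 2472.8 g.

2473 g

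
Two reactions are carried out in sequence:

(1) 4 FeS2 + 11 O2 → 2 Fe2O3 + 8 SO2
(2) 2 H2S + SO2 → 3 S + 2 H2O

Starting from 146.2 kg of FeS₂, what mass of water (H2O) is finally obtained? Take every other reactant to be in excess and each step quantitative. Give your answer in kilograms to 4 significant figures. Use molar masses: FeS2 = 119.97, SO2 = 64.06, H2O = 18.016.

87.82 kg

146.2 kg = 146200 g.
n(FeS2) = 146200 / 119.97 = 1218.6 mol.
Step 1 gives a 4:8 ratio of FeS2 to SO2, so n(SO2) = 2437.3 mol.
In step 2 the SO2:H2O ratio is 1:2, so n(H2O) = 4874.6 mol.
Mass of H2O = 4874.6 × 18.016 = 87820 g = 87.82 kg.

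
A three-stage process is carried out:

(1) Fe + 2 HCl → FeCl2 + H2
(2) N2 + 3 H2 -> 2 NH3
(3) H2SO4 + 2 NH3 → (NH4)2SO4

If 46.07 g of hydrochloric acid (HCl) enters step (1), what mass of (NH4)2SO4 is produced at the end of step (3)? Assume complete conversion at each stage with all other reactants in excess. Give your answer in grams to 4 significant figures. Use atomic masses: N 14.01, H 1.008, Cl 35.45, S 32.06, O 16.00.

M(HCl) = 1.008 + 35.45 = 36.458 g/mol.
M((NH4)2SO4) = 2(14.01) + 8(1.008) + 32.06 + 4(16.00) = 132.144 g/mol.
n(HCl) = 46.07 / 36.458 = 1.2636 mol.
Reaction (1): HCl→H2 ratio 2:1 ⇒ n(H2) = 0.63182 mol.
Reaction (2): H2→NH3 ratio 3:2 ⇒ n(NH3) = 0.42122 mol.
Reaction (3): NH3→(NH4)2SO4 ratio 2:1 ⇒ n((NH4)2SO4) = 0.21061 mol.
Mass of (NH4)2SO4 = 0.21061 × 132.144 = 27.831 g.

27.83 g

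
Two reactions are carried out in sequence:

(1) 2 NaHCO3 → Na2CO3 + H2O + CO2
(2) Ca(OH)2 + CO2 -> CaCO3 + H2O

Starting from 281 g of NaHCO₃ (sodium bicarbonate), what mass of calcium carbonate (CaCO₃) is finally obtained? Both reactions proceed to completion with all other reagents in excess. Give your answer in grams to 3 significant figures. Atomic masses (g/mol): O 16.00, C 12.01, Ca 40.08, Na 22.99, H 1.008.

M(NaHCO3) = 22.99 + 1.008 + 12.01 + 3(16.00) = 84.008 g/mol.
M(CaCO3) = 40.08 + 12.01 + 3(16.00) = 100.09 g/mol.
n(NaHCO3) = 281.0 / 84.008 = 3.345 mol.
Step 1 gives a 2:1 ratio of NaHCO3 to CO2, so n(CO2) = 1.672 mol.
In step 2 the CO2:CaCO3 ratio is 1:1, so n(CaCO3) = 1.672 mol.
Mass of CaCO3 = 1.672 × 100.09 = 167.4 g.

167 g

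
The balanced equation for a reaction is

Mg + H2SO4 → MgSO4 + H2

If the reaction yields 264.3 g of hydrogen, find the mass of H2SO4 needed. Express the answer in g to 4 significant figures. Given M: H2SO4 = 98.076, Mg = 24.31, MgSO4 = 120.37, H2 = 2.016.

n(H2) = 264.30 g / 2.016 g/mol = 131.10 mol.
From the equation the H2:H2SO4 mole ratio is 1:1, so n(H2SO4) = 131.10 × 1/1 = 131.10 mol.
Mass of H2SO4 = 131.10 mol × 98.076 g/mol = 12858 g.

12860 g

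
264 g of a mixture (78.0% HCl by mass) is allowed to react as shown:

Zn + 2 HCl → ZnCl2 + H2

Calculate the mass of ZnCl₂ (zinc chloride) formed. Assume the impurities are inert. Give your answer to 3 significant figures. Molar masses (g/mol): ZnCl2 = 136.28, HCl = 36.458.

Mass of pure HCl = 264 g × 0.780 = 205.9 g.
n(HCl) = 205.9 g / 36.458 g/mol = 5.648 mol.
From the equation the HCl:ZnCl2 mole ratio is 2:1, so n(ZnCl2) = 5.648 × 1/2 = 2.824 mol.
Mass of ZnCl2 = 2.824 mol × 136.28 g/mol = 384.9 g.

385 g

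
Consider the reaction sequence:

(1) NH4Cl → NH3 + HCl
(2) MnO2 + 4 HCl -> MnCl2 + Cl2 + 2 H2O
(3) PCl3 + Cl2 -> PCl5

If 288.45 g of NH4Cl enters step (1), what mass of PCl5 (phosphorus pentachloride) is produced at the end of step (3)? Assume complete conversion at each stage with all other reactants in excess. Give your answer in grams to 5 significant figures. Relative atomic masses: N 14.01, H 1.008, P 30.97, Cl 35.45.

280.70 g

M(NH4Cl) = 14.01 + 4(1.008) + 35.45 = 53.492 g/mol.
M(PCl5) = 30.97 + 5(35.45) = 208.22 g/mol.
n(NH4Cl) = 288.45 / 53.492 = 5.39240 mol.
Reaction (1): NH4Cl→HCl ratio 1:1 ⇒ n(HCl) = 5.39240 mol.
Reaction (2): HCl→Cl2 ratio 4:1 ⇒ n(Cl2) = 1.34810 mol.
Reaction (3): Cl2→PCl5 ratio 1:1 ⇒ n(PCl5) = 1.34810 mol.
Mass of PCl5 = 1.34810 × 208.22 = 280.701 g.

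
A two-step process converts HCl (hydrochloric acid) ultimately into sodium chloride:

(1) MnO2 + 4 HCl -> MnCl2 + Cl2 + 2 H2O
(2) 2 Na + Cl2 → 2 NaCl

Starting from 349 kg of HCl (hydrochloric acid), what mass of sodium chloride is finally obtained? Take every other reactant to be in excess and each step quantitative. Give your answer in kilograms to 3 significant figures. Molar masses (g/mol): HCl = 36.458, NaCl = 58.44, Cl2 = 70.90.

349 kg = 349000 g.
n(HCl) = 349000 / 36.458 = 9573 mol.
Step 1 gives a 4:1 ratio of HCl to Cl2, so n(Cl2) = 2393 mol.
In step 2 the Cl2:NaCl ratio is 1:2, so n(NaCl) = 4786 mol.
Mass of NaCl = 4786 × 58.44 = 279700 g = 280 kg.

280 kg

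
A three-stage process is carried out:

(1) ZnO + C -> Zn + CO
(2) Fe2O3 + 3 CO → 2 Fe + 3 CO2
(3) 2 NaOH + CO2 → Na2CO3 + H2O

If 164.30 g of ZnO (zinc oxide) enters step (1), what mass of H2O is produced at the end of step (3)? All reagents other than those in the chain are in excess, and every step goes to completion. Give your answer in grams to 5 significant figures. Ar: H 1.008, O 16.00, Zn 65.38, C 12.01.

M(ZnO) = 65.38 + 16.00 = 81.38 g/mol.
M(H2O) = 2(1.008) + 16.00 = 18.016 g/mol.
n(ZnO) = 164.30 / 81.38 = 2.01892 mol.
Reaction (1): ZnO→CO ratio 1:1 ⇒ n(CO) = 2.01892 mol.
Reaction (2): CO→CO2 ratio 3:3 ⇒ n(CO2) = 2.01892 mol.
Reaction (3): CO2→H2O ratio 1:1 ⇒ n(H2O) = 2.01892 mol.
Mass of H2O = 2.01892 × 18.016 = 36.3729 g.

36.373 g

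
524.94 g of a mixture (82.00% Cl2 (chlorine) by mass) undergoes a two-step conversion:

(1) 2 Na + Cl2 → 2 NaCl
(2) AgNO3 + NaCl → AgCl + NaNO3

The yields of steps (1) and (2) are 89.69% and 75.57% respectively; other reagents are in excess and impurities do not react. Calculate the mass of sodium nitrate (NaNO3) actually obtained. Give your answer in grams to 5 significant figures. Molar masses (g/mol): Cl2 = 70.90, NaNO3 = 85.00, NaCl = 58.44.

699.55 g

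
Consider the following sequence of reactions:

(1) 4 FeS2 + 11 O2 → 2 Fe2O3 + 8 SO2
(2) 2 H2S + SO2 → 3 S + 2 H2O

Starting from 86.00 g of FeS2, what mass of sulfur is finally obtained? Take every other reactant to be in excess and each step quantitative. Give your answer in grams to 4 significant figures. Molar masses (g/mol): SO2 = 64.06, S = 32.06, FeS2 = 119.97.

137.9 g

n(FeS2) = 86.000 / 119.97 = 0.71685 mol.
Step 1 gives a 4:8 ratio of FeS2 to SO2, so n(SO2) = 1.4337 mol.
In step 2 the SO2:S ratio is 1:3, so n(S) = 4.3011 mol.
Mass of S = 4.3011 × 32.06 = 137.89 g.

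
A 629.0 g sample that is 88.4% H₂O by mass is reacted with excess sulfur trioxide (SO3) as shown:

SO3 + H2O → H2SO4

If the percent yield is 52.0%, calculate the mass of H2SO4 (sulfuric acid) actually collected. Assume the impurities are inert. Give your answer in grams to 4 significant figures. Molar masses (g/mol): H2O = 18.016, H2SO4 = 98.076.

1574 g

Pure H2O available = 629.0 g × 0.884 = 556.04 g.
n(H2O) = 556.04 g / 18.016 g/mol = 30.863 mol.
From the equation the H2O:H2SO4 mole ratio is 1:1, so n(H2SO4) = 30.863 × 1/1 = 30.863 mol.
Mass of H2SO4 = 30.863 mol × 98.076 g/mol = 3027.0 g.
Actual mass collected = 3027.0 g × 0.520 = 1574.0 g.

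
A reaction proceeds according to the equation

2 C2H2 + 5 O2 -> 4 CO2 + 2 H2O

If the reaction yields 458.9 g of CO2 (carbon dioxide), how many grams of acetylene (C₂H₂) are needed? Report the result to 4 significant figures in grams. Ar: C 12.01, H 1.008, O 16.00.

M(CO2) = 12.01 + 2(16.00) = 44.01 g/mol.
M(C2H2) = 2(12.01) + 2(1.008) = 26.036 g/mol.
n(CO2) = 458.90 g / 44.01 g/mol = 10.427 mol.
From the equation the CO2:C2H2 mole ratio is 4:2, so n(C2H2) = 10.427 × 2/4 = 5.2136 mol.
Mass of C2H2 = 5.2136 mol × 26.036 g/mol = 135.74 g.

135.7 g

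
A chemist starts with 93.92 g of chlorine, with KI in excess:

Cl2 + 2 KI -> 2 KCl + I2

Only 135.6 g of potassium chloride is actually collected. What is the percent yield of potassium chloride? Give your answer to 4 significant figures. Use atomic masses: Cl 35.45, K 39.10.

68.65 %

M(Cl2) = 2(35.45) = 70.90 g/mol.
M(KCl) = 39.10 + 35.45 = 74.55 g/mol.
n(Cl2) = 93.920 g / 70.90 g/mol = 1.3247 mol.
From the equation the Cl2:KCl mole ratio is 1:2, so n(KCl) = 1.3247 × 2/1 = 2.6494 mol.
Mass of KCl = 2.6494 mol × 74.55 g/mol = 197.51 g.
This is the theoretical yield. Percent yield = 135.6 g / 197.51 g × 100% = 68.655%.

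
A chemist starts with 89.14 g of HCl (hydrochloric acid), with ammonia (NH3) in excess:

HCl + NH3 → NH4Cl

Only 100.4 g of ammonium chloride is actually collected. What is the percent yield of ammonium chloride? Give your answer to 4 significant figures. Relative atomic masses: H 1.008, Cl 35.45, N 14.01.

76.77 %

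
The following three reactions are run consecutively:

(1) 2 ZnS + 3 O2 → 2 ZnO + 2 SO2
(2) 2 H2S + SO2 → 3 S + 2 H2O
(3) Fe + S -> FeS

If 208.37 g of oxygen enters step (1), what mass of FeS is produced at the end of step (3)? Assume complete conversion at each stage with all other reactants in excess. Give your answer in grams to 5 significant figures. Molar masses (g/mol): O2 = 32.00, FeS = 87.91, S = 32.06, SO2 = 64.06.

1144.9 g

n(O2) = 208.37 / 32.00 = 6.51156 mol.
Reaction (1): O2→SO2 ratio 3:2 ⇒ n(SO2) = 4.34104 mol.
Reaction (2): SO2→S ratio 1:3 ⇒ n(S) = 13.0231 mol.
Reaction (3): S→FeS ratio 1:1 ⇒ n(FeS) = 13.0231 mol.
Mass of FeS = 13.0231 × 87.91 = 1144.86 g.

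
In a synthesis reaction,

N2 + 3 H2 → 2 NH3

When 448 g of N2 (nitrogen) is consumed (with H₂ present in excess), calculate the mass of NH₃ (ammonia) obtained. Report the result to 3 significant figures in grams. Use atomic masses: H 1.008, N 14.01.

545 g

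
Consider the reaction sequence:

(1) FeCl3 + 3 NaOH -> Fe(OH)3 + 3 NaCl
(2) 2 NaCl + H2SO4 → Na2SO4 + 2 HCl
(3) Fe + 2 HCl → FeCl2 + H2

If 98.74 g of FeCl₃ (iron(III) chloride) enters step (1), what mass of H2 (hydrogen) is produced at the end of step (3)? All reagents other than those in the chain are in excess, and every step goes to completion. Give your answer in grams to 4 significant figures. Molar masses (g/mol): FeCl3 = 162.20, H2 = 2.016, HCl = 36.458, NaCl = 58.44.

n(FeCl3) = 98.74 / 162.20 = 0.60875 mol.
Reaction (1): FeCl3→NaCl ratio 1:3 ⇒ n(NaCl) = 1.8263 mol.
Reaction (2): NaCl→HCl ratio 2:2 ⇒ n(HCl) = 1.8263 mol.
Reaction (3): HCl→H2 ratio 2:1 ⇒ n(H2) = 0.91313 mol.
Mass of H2 = 0.91313 × 2.016 = 1.8409 g.

1.841 g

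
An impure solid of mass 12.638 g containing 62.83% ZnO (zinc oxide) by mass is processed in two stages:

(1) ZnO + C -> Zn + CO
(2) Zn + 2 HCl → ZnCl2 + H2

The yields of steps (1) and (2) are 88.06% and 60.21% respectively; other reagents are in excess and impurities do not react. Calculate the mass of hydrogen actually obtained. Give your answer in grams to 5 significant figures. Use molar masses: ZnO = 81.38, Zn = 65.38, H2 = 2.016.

0.10430 g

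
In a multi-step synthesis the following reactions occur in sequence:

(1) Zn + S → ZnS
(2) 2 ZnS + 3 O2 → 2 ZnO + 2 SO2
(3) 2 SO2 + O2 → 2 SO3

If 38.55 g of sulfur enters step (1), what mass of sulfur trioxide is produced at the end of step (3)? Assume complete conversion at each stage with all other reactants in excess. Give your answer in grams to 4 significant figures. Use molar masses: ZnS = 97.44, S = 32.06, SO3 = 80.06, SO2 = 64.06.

96.27 g

n(S) = 38.55 / 32.06 = 1.2024 mol.
Reaction (1): S→ZnS ratio 1:1 ⇒ n(ZnS) = 1.2024 mol.
Reaction (2): ZnS→SO2 ratio 2:2 ⇒ n(SO2) = 1.2024 mol.
Reaction (3): SO2→SO3 ratio 2:2 ⇒ n(SO3) = 1.2024 mol.
Mass of SO3 = 1.2024 × 80.06 = 96.267 g.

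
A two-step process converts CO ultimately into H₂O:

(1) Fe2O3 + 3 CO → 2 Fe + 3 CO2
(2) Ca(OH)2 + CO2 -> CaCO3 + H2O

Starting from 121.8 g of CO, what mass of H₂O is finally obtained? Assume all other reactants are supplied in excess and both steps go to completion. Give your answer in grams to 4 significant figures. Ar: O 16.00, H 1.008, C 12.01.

78.34 g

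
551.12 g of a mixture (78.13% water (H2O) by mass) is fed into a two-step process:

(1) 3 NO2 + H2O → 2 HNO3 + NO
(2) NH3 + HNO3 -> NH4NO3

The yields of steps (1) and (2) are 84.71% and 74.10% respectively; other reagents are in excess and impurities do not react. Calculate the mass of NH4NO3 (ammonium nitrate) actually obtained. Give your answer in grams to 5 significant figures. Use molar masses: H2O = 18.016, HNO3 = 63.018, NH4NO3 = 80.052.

Pure H2O = 551.12 × 0.7813 = 430.590 g.
n(H2O) = 430.590 / 18.016 = 23.9004 mol.
Step 1 (H2O:HNO3 = 1:2): theoretical n(HNO3) = 47.8008 mol; at 84.71% yield, n(HNO3) = 40.4921 mol.
Step 2 (HNO3:NH4NO3 = 1:1): theoretical n(NH4NO3) = 40.4921 mol, so theoretical mass = 40.4921 × 80.052 = 3241.47 g.
At 74.10% yield, actual mass of NH4NO3 = 3241.47 × 0.7410 = 2401.93 g.

2401.9 g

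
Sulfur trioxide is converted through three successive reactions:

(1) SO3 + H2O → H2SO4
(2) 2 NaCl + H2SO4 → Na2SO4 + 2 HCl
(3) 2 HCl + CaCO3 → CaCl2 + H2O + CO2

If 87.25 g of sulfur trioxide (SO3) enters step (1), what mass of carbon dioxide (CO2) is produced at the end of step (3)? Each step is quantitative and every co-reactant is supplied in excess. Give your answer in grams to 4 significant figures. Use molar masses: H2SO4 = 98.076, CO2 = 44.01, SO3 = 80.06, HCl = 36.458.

n(SO3) = 87.25 / 80.06 = 1.0898 mol.
Reaction (1): SO3→H2SO4 ratio 1:1 ⇒ n(H2SO4) = 1.0898 mol.
Reaction (2): H2SO4→HCl ratio 1:2 ⇒ n(HCl) = 2.1796 mol.
Reaction (3): HCl→CO2 ratio 2:1 ⇒ n(CO2) = 1.0898 mol.
Mass of CO2 = 1.0898 × 44.01 = 47.962 g.

47.96 g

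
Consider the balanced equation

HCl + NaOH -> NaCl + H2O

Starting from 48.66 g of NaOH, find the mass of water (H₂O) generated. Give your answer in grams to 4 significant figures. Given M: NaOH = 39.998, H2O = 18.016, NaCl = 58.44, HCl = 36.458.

n(NaOH) = 48.660 g / 39.998 g/mol = 1.2166 mol.
From the equation the NaOH:H2O mole ratio is 1:1, so n(H2O) = 1.2166 × 1/1 = 1.2166 mol.
Mass of H2O = 1.2166 mol × 18.016 g/mol = 21.918 g.

21.92 g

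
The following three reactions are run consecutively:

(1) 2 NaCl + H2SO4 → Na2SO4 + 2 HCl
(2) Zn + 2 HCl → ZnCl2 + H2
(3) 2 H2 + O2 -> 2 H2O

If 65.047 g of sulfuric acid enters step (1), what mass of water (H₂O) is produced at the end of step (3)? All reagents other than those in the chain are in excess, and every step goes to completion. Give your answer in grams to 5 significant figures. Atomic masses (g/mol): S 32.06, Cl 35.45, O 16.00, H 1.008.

M(H2SO4) = 2(1.008) + 32.06 + 4(16.00) = 98.076 g/mol.
M(H2O) = 2(1.008) + 16.00 = 18.016 g/mol.
n(H2SO4) = 65.047 / 98.076 = 0.663231 mol.
Reaction (1): H2SO4→HCl ratio 1:2 ⇒ n(HCl) = 1.32646 mol.
Reaction (2): HCl→H2 ratio 2:1 ⇒ n(H2) = 0.663231 mol.
Reaction (3): H2→H2O ratio 2:2 ⇒ n(H2O) = 0.663231 mol.
Mass of H2O = 0.663231 × 18.016 = 11.9488 g.

11.949 g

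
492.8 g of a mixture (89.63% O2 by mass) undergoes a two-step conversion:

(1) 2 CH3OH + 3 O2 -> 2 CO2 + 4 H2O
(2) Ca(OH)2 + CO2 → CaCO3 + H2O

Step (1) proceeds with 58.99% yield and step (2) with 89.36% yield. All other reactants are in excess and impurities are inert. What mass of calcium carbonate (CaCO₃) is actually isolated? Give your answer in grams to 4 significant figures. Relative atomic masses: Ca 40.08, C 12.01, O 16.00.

485.5 g

Pure O2 = 492.8 × 0.8963 = 441.70 g.
M(O2) = 2(16.00) = 32.00 g/mol.
M(CaCO3) = 40.08 + 12.01 + 3(16.00) = 100.09 g/mol.
n(O2) = 441.70 / 32.00 = 13.803 mol.
Step 1 (O2:CO2 = 3:2): theoretical n(CO2) = 9.2020 mol; at 58.99% yield, n(CO2) = 5.4283 mol.
Step 2 (CO2:CaCO3 = 1:1): theoretical n(CaCO3) = 5.4283 mol, so theoretical mass = 5.4283 × 100.09 = 543.32 g.
At 89.36% yield, actual mass of CaCO3 = 543.32 × 0.8936 = 485.51 g.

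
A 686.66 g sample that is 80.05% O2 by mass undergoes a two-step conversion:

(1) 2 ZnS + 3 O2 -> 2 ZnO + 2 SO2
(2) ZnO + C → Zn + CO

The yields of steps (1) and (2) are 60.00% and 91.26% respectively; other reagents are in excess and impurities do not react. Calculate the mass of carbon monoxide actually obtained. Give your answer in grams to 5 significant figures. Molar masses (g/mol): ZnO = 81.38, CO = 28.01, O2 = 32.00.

Pure O2 = 686.66 × 0.8005 = 549.671 g.
n(O2) = 549.671 / 32.00 = 17.1772 mol.
Step 1 (O2:ZnO = 3:2): theoretical n(ZnO) = 11.4515 mol; at 60.00% yield, n(ZnO) = 6.87089 mol.
Step 2 (ZnO:CO = 1:1): theoretical n(CO) = 6.87089 mol, so theoretical mass = 6.87089 × 28.01 = 192.454 g.
At 91.26% yield, actual mass of CO = 192.454 × 0.9126 = 175.633 g.

175.63 g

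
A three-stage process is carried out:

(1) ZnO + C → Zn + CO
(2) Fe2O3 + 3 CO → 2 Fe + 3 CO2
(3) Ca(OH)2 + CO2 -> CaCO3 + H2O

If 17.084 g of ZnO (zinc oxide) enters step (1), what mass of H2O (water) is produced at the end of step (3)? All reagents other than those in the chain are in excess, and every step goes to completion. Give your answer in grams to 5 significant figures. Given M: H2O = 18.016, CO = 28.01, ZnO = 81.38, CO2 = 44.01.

3.7821 g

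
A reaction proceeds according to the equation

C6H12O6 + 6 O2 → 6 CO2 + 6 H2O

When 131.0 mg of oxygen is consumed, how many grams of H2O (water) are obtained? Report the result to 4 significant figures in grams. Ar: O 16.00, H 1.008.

0.07375 g

M(O2) = 2(16.00) = 32.00 g/mol.
M(H2O) = 2(1.008) + 16.00 = 18.016 g/mol.
Convert: 131.0 mg = 0.13100 g.
n(O2) = 0.13100 g / 32.00 g/mol = 0.0040938 mol.
From the equation the O2:H2O mole ratio is 6:6, so n(H2O) = 0.0040938 × 6/6 = 0.0040938 mol.
Mass of H2O = 0.0040938 mol × 18.016 g/mol = 0.073753 g.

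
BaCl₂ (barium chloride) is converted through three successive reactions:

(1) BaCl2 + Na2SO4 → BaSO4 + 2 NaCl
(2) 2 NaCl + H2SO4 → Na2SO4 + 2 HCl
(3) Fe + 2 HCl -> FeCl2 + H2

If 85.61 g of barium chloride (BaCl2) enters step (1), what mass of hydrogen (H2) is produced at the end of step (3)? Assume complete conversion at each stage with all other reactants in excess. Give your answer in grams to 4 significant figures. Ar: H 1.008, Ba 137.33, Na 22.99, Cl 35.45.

M(BaCl2) = 137.33 + 2(35.45) = 208.23 g/mol.
M(H2) = 2(1.008) = 2.016 g/mol.
n(BaCl2) = 85.61 / 208.23 = 0.41113 mol.
Reaction (1): BaCl2→NaCl ratio 1:2 ⇒ n(NaCl) = 0.82226 mol.
Reaction (2): NaCl→HCl ratio 2:2 ⇒ n(HCl) = 0.82226 mol.
Reaction (3): HCl→H2 ratio 2:1 ⇒ n(H2) = 0.41113 mol.
Mass of H2 = 0.41113 × 2.016 = 0.82884 g.

0.8288 g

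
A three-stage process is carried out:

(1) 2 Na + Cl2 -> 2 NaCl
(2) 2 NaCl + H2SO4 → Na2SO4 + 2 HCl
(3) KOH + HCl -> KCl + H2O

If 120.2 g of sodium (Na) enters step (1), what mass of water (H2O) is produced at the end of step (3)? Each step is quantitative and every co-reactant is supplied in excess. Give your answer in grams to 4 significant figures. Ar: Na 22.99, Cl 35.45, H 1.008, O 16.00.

M(Na) = 22.99 g/mol.
M(H2O) = 2(1.008) + 16.00 = 18.016 g/mol.
n(Na) = 120.2 / 22.99 = 5.2284 mol.
Reaction (1): Na→NaCl ratio 2:2 ⇒ n(NaCl) = 5.2284 mol.
Reaction (2): NaCl→HCl ratio 2:2 ⇒ n(HCl) = 5.2284 mol.
Reaction (3): HCl→H2O ratio 1:1 ⇒ n(H2O) = 5.2284 mol.
Mass of H2O = 5.2284 × 18.016 = 94.194 g.

94.19 g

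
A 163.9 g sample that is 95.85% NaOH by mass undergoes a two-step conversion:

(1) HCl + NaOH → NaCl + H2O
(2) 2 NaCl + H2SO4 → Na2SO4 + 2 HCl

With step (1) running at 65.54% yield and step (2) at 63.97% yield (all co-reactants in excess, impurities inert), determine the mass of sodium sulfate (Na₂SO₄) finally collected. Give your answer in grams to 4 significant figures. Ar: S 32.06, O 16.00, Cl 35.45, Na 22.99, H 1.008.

116.9 g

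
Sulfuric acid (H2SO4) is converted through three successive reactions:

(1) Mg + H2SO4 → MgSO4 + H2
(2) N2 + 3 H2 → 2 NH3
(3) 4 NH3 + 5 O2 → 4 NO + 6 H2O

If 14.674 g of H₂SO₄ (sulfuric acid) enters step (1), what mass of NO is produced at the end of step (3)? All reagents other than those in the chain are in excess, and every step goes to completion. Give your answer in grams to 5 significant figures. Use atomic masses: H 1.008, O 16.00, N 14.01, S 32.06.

M(H2SO4) = 2(1.008) + 32.06 + 4(16.00) = 98.076 g/mol.
M(NO) = 14.01 + 16.00 = 30.01 g/mol.
n(H2SO4) = 14.674 / 98.076 = 0.149619 mol.
Reaction (1): H2SO4→H2 ratio 1:1 ⇒ n(H2) = 0.149619 mol.
Reaction (2): H2→NH3 ratio 3:2 ⇒ n(NH3) = 0.0997458 mol.
Reaction (3): NH3→NO ratio 4:4 ⇒ n(NO) = 0.0997458 mol.
Mass of NO = 0.0997458 × 30.01 = 2.99337 g.

2.9934 g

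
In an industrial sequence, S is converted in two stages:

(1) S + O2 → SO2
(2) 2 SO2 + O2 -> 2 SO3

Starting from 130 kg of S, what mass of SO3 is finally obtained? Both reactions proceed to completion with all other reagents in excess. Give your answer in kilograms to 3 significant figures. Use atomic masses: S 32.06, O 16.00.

M(S) = 32.06 g/mol.
M(SO3) = 32.06 + 3(16.00) = 80.06 g/mol.
130 kg = 130000 g.
n(S) = 130000 / 32.06 = 4055 mol.
Step 1 gives a 1:1 ratio of S to SO2, so n(SO2) = 4055 mol.
In step 2 the SO2:SO3 ratio is 2:2, so n(SO3) = 4055 mol.
Mass of SO3 = 4055 × 80.06 = 324600 g = 325 kg.

325 kg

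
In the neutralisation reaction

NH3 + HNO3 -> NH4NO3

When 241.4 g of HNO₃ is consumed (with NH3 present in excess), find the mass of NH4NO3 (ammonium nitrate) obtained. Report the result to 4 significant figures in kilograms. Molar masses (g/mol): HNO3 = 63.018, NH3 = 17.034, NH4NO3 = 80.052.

0.3067 kg

n(HNO3) = 241.40 g / 63.018 g/mol = 3.8307 mol.
From the equation the HNO3:NH4NO3 mole ratio is 1:1, so n(NH4NO3) = 3.8307 × 1/1 = 3.8307 mol.
Mass of NH4NO3 = 3.8307 mol × 80.052 g/mol = 306.65 g.
Converting to kg: 306.65 g = 0.3067 kg.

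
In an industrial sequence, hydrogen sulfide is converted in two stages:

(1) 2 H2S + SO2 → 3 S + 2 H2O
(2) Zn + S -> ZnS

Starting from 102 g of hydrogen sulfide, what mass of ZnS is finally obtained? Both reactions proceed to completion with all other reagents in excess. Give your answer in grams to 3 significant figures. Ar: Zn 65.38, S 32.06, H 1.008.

M(H2S) = 2(1.008) + 32.06 = 34.076 g/mol.
M(ZnS) = 65.38 + 32.06 = 97.44 g/mol.
n(H2S) = 102.0 / 34.076 = 2.993 mol.
Step 1 gives a 2:3 ratio of H2S to S, so n(S) = 4.490 mol.
In step 2 the S:ZnS ratio is 1:1, so n(ZnS) = 4.490 mol.
Mass of ZnS = 4.490 × 97.44 = 437.5 g.

438 g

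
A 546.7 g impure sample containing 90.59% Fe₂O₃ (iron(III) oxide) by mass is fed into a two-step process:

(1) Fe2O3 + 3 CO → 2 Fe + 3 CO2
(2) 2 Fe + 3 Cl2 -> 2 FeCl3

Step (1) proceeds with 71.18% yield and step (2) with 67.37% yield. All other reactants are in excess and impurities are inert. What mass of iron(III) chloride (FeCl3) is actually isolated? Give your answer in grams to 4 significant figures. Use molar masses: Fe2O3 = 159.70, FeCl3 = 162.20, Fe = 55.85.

Pure Fe2O3 = 546.7 × 0.9059 = 495.26 g.
n(Fe2O3) = 495.26 / 159.70 = 3.1012 mol.
Step 1 (Fe2O3:Fe = 1:2): theoretical n(Fe) = 6.2023 mol; at 71.18% yield, n(Fe) = 4.4148 mol.
Step 2 (Fe:FeCl3 = 2:2): theoretical n(FeCl3) = 4.4148 mol, so theoretical mass = 4.4148 × 162.20 = 716.08 g.
At 67.37% yield, actual mass of FeCl3 = 716.08 × 0.6737 = 482.42 g.

482.4 g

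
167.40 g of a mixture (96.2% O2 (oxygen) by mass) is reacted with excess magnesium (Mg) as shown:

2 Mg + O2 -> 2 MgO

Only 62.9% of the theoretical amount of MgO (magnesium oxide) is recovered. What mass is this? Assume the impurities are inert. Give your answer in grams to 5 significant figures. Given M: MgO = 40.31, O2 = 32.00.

Pure O2 available = 167.40 g × 0.962 = 161.039 g.
n(O2) = 161.039 g / 32.00 g/mol = 5.03246 mol.
From the equation the O2:MgO mole ratio is 1:2, so n(MgO) = 5.03246 × 2/1 = 10.0649 mol.
Mass of MgO = 10.0649 mol × 40.31 g/mol = 405.717 g.
Actual mass collected = 405.717 g × 0.629 = 255.196 g.

255.20 g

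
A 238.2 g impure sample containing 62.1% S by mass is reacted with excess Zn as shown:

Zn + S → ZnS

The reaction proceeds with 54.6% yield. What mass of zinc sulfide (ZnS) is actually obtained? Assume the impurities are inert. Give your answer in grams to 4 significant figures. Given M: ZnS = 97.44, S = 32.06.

245.5 g

Pure S available = 238.2 g × 0.621 = 147.92 g.
n(S) = 147.92 g / 32.06 g/mol = 4.6139 mol.
From the equation the S:ZnS mole ratio is 1:1, so n(ZnS) = 4.6139 × 1/1 = 4.6139 mol.
Mass of ZnS = 4.6139 mol × 97.44 g/mol = 449.58 g.
Actual mass collected = 449.58 g × 0.546 = 245.47 g.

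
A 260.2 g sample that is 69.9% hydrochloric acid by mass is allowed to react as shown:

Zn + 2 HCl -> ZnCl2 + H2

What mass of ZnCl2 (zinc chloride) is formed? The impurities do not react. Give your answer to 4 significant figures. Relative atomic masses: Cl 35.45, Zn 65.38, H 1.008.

Mass of pure HCl = 260.2 g × 0.699 = 181.88 g.
M(HCl) = 1.008 + 35.45 = 36.458 g/mol.
M(ZnCl2) = 65.38 + 2(35.45) = 136.28 g/mol.
n(HCl) = 181.88 g / 36.458 g/mol = 4.9887 mol.
From the equation the HCl:ZnCl2 mole ratio is 2:1, so n(ZnCl2) = 4.9887 × 1/2 = 2.4944 mol.
Mass of ZnCl2 = 2.4944 mol × 136.28 g/mol = 339.93 g.

339.9 g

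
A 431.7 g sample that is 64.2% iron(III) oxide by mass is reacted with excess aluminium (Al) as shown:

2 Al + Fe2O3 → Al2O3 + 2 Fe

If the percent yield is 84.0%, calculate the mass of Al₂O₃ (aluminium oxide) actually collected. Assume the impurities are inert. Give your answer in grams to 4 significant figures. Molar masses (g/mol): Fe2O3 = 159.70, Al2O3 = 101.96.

Pure Fe2O3 available = 431.7 g × 0.642 = 277.15 g.
n(Fe2O3) = 277.15 g / 159.70 g/mol = 1.7355 mol.
From the equation the Fe2O3:Al2O3 mole ratio is 1:1, so n(Al2O3) = 1.7355 × 1/1 = 1.7355 mol.
Mass of Al2O3 = 1.7355 mol × 101.96 g/mol = 176.95 g.
Actual mass collected = 176.95 g × 0.840 = 148.64 g.

148.6 g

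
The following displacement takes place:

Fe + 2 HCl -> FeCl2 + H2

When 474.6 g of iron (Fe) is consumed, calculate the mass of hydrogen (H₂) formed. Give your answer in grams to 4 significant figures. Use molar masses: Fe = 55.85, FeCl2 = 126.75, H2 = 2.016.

17.13 g

n(Fe) = 474.60 g / 55.85 g/mol = 8.4978 mol.
From the equation the Fe:H2 mole ratio is 1:1, so n(H2) = 8.4978 × 1/1 = 8.4978 mol.
Mass of H2 = 8.4978 mol × 2.016 g/mol = 17.131 g.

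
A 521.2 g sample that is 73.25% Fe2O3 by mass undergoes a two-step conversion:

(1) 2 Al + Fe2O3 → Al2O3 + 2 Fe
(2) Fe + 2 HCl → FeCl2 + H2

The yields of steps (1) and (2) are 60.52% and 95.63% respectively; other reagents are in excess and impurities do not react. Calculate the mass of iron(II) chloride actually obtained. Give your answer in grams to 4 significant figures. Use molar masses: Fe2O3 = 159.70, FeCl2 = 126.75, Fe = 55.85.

Pure Fe2O3 = 521.2 × 0.7325 = 381.78 g.
n(Fe2O3) = 381.78 / 159.70 = 2.3906 mol.
Step 1 (Fe2O3:Fe = 1:2): theoretical n(Fe) = 4.7812 mol; at 60.52% yield, n(Fe) = 2.8936 mol.
Step 2 (Fe:FeCl2 = 1:1): theoretical n(FeCl2) = 2.8936 mol, so theoretical mass = 2.8936 × 126.75 = 366.76 g.
At 95.63% yield, actual mass of FeCl2 = 366.76 × 0.9563 = 350.73 g.

350.7 g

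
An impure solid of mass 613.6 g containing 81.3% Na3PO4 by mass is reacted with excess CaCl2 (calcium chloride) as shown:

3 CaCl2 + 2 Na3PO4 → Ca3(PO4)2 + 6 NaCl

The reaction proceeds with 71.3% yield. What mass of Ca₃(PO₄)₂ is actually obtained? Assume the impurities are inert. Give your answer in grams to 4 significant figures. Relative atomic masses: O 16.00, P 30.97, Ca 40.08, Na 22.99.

336.5 g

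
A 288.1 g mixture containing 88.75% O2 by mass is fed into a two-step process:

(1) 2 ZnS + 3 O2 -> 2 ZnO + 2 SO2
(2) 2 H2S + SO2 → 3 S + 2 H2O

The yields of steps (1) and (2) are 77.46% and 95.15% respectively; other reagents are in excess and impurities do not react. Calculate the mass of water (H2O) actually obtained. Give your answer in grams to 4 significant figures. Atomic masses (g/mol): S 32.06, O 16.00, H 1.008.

141.5 g

Pure O2 = 288.1 × 0.8875 = 255.69 g.
M(O2) = 2(16.00) = 32.00 g/mol.
M(H2O) = 2(1.008) + 16.00 = 18.016 g/mol.
n(O2) = 255.69 / 32.00 = 7.9903 mol.
Step 1 (O2:SO2 = 3:2): theoretical n(SO2) = 5.3268 mol; at 77.46% yield, n(SO2) = 4.1262 mol.
Step 2 (SO2:H2O = 1:2): theoretical n(H2O) = 8.2524 mol, so theoretical mass = 8.2524 × 18.016 = 148.67 g.
At 95.15% yield, actual mass of H2O = 148.67 × 0.9515 = 141.46 g.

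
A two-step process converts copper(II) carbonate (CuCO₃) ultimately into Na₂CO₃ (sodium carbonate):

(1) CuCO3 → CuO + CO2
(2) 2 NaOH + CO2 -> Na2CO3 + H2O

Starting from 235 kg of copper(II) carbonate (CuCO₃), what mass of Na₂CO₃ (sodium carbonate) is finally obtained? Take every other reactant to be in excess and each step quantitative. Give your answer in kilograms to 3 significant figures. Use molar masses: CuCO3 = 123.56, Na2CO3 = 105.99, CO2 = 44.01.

235 kg = 235000 g.
n(CuCO3) = 235000 / 123.56 = 1902 mol.
Step 1 gives a 1:1 ratio of CuCO3 to CO2, so n(CO2) = 1902 mol.
In step 2 the CO2:Na2CO3 ratio is 1:1, so n(Na2CO3) = 1902 mol.
Mass of Na2CO3 = 1902 × 105.99 = 201600 g = 202 kg.

202 kg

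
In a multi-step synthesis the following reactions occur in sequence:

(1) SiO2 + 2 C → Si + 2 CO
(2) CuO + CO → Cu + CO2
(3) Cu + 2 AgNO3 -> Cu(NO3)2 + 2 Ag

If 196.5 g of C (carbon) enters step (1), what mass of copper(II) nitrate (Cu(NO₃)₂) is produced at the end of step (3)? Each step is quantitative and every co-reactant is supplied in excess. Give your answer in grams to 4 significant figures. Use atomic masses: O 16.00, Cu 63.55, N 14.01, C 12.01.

M(C) = 12.01 g/mol.
M(Cu(NO3)2) = 63.55 + 2(14.01) + 6(16.00) = 187.57 g/mol.
n(C) = 196.5 / 12.01 = 16.361 mol.
Reaction (1): C→CO ratio 2:2 ⇒ n(CO) = 16.361 mol.
Reaction (2): CO→Cu ratio 1:1 ⇒ n(Cu) = 16.361 mol.
Reaction (3): Cu→Cu(NO3)2 ratio 1:1 ⇒ n(Cu(NO3)2) = 16.361 mol.
Mass of Cu(NO3)2 = 16.361 × 187.57 = 3068.9 g.

3069 g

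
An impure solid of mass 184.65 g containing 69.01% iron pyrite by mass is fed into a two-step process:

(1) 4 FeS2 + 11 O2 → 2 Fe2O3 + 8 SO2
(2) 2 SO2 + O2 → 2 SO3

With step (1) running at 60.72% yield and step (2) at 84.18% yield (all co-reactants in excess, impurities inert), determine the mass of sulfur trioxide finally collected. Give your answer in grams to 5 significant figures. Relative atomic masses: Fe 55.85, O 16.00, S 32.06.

Pure FeS2 = 184.65 × 0.6901 = 127.427 g.
M(FeS2) = 55.85 + 2(32.06) = 119.97 g/mol.
M(SO3) = 32.06 + 3(16.00) = 80.06 g/mol.
n(FeS2) = 127.427 / 119.97 = 1.06216 mol.
Step 1 (FeS2:SO2 = 4:8): theoretical n(SO2) = 2.12431 mol; at 60.72% yield, n(SO2) = 1.28988 mol.
Step 2 (SO2:SO3 = 2:2): theoretical n(SO3) = 1.28988 mol, so theoretical mass = 1.28988 × 80.06 = 103.268 g.
At 84.18% yield, actual mass of SO3 = 103.268 × 0.8418 = 86.9311 g.

86.931 g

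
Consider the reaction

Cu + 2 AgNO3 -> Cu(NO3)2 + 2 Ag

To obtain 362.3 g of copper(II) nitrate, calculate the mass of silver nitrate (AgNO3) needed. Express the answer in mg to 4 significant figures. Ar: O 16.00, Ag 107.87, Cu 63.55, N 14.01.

M(Cu(NO3)2) = 63.55 + 2(14.01) + 6(16.00) = 187.57 g/mol.
M(AgNO3) = 107.87 + 14.01 + 3(16.00) = 169.88 g/mol.
n(Cu(NO3)2) = 362.30 g / 187.57 g/mol = 1.9315 mol.
From the equation the Cu(NO3)2:AgNO3 mole ratio is 1:2, so n(AgNO3) = 1.9315 × 2/1 = 3.8631 mol.
Mass of AgNO3 = 3.8631 mol × 169.88 g/mol = 656.26 g.
Converting to mg: 656.26 g = 656300 mg.

656300 mg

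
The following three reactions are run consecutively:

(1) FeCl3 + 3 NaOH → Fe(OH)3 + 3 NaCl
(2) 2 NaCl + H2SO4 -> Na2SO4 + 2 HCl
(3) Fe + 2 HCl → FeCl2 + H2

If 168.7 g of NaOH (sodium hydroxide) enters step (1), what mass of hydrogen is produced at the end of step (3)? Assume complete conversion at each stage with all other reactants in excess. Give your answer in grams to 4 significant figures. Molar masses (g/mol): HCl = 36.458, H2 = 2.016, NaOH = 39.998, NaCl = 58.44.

4.251 g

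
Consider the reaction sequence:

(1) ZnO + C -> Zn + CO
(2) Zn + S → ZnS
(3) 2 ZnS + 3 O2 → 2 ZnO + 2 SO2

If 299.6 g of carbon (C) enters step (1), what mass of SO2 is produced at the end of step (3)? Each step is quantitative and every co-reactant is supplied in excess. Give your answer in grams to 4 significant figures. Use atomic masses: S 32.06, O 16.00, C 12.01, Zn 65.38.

M(C) = 12.01 g/mol.
M(SO2) = 32.06 + 2(16.00) = 64.06 g/mol.
n(C) = 299.6 / 12.01 = 24.946 mol.
Reaction (1): C→Zn ratio 1:1 ⇒ n(Zn) = 24.946 mol.
Reaction (2): Zn→ZnS ratio 1:1 ⇒ n(ZnS) = 24.946 mol.
Reaction (3): ZnS→SO2 ratio 2:2 ⇒ n(SO2) = 24.946 mol.
Mass of SO2 = 24.946 × 64.06 = 1598.0 g.

1598 g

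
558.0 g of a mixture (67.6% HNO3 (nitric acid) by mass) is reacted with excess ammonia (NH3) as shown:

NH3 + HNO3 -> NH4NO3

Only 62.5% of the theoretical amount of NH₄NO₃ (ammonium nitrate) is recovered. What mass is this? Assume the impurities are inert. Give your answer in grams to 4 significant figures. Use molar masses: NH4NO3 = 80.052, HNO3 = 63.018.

299.5 g

Pure HNO3 available = 558.0 g × 0.676 = 377.21 g.
n(HNO3) = 377.21 g / 63.018 g/mol = 5.9857 mol.
From the equation the HNO3:NH4NO3 mole ratio is 1:1, so n(NH4NO3) = 5.9857 × 1/1 = 5.9857 mol.
Mass of NH4NO3 = 5.9857 mol × 80.052 g/mol = 479.17 g.
Actual mass collected = 479.17 g × 0.625 = 299.48 g.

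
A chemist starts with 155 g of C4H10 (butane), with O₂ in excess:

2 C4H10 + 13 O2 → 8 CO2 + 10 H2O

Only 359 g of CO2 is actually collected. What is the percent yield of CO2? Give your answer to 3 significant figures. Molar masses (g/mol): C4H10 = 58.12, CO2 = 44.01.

76.5 %

n(C4H10) = 155.0 g / 58.12 g/mol = 2.667 mol.
From the equation the C4H10:CO2 mole ratio is 2:8, so n(CO2) = 2.667 × 8/2 = 10.67 mol.
Mass of CO2 = 10.67 mol × 44.01 g/mol = 469.5 g.
This is the theoretical yield. Percent yield = 359 g / 469.5 g × 100% = 76.47%.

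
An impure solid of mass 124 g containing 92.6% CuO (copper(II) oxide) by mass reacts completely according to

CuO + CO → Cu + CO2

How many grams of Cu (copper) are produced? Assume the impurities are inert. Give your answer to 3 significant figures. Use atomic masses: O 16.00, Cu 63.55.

91.7 g

Mass of pure CuO = 124 g × 0.926 = 114.8 g.
M(CuO) = 63.55 + 16.00 = 79.55 g/mol.
M(Cu) = 63.55 g/mol.
n(CuO) = 114.8 g / 79.55 g/mol = 1.443 mol.
From the equation the CuO:Cu mole ratio is 1:1, so n(Cu) = 1.443 × 1/1 = 1.443 mol.
Mass of Cu = 1.443 mol × 63.55 g/mol = 91.73 g.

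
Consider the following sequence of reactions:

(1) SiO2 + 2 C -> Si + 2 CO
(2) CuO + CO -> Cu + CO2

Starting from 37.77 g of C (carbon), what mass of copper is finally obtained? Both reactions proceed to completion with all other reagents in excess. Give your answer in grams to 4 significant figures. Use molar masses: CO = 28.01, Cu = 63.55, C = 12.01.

199.9 g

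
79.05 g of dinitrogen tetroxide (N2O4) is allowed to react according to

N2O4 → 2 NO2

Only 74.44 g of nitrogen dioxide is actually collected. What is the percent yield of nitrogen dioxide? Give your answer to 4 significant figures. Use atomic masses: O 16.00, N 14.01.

94.17 %

M(N2O4) = 2(14.01) + 4(16.00) = 92.02 g/mol.
M(NO2) = 14.01 + 2(16.00) = 46.01 g/mol.
n(N2O4) = 79.050 g / 92.02 g/mol = 0.85905 mol.
From the equation the N2O4:NO2 mole ratio is 1:2, so n(NO2) = 0.85905 × 2/1 = 1.7181 mol.
Mass of NO2 = 1.7181 mol × 46.01 g/mol = 79.050 g.
This is the theoretical yield. Percent yield = 74.44 g / 79.050 g × 100% = 94.168%.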